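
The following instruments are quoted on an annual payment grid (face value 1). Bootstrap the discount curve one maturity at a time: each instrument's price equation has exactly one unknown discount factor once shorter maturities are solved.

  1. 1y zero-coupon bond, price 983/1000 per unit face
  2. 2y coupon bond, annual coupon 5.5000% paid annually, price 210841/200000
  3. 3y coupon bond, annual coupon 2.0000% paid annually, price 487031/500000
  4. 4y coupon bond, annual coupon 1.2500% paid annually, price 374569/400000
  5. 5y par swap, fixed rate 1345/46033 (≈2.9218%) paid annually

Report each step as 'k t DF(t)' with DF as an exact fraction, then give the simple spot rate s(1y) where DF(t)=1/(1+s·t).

1 1 983/1000
2 2 237/250
3 3 9171/10000
4 4 8897/10000
5 5 1731/2000
s(1y) = (1/(983/1000) − 1)/(1) = 17/983 ≈ 1.7294%

step 1 [1y] zero: DF = P = 983/1000 ≈ 0.983000
step 2 [2y] bond c/1=11/200: DF=(210841/200000 − 11/200·(0.983000))/(1+11/200) = 237/250 ≈ 0.948000
step 3 [3y] bond c/1=1/50: DF=(487031/500000 − 1/50·(0.983000+0.948000))/(1+1/50) = 9171/10000 ≈ 0.917100
step 4 [4y] bond c/1=1/80: DF=(374569/400000 − 1/80·(0.983000+0.948000+0.917100))/(1+1/80) = 8897/10000 ≈ 0.889700
step 5 [5y] swap r/1=1345/46033: DF=(1 − 1345/46033·(0.983000+0.948000+0.917100+0.889700))/(1+1345/46033) = 1731/2000 ≈ 0.865500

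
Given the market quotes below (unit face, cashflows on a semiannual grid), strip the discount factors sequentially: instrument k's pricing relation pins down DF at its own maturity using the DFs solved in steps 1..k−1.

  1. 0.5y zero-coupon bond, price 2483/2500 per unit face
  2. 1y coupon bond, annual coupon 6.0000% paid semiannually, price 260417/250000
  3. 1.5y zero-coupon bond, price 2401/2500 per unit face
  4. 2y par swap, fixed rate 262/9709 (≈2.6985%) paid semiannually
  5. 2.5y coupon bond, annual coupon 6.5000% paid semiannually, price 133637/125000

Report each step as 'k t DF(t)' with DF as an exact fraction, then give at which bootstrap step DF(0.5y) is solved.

step 1 [0.5y] zero: DF = P = 2483/2500 ≈ 0.993200
step 2 [1y] bond c/2=3/100: DF=(260417/250000 − 3/100·(0.993200))/(1+3/100) = 614/625 ≈ 0.982400
step 3 [1.5y] zero: DF = P = 2401/2500 ≈ 0.960400
step 4 [2y] swap r/2=131/9709: DF=(1 − 131/9709·(0.993200+0.982400+0.960400))/(1+131/9709) = 2369/2500 ≈ 0.947600
step 5 [2.5y] bond c/2=13/400: DF=(133637/125000 − 13/400·(0.993200+0.982400+0.960400+0.947600))/(1+13/400) = 2283/2500 ≈ 0.913200

1 1/2 2483/2500
2 1 614/625
3 3/2 2401/2500
4 2 2369/2500
5 5/2 2283/2500
DF(0.5y) is solved at step 1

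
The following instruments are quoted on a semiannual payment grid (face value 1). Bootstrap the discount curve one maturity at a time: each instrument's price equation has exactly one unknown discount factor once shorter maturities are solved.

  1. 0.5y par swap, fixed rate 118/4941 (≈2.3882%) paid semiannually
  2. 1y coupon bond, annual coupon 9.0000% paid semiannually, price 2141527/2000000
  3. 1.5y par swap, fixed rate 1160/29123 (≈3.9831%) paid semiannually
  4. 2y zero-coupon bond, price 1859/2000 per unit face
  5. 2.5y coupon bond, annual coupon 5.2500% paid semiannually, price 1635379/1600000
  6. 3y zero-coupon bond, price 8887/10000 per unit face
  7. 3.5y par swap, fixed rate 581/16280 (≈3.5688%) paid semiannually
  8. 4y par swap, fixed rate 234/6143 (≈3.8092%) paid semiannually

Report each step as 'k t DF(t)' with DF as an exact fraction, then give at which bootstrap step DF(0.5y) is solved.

step 1 [0.5y] swap r/2=59/4941: DF=(1 − 59/4941·(0))/(1+59/4941) = 4941/5000 ≈ 0.988200
step 2 [1y] bond c/2=9/200: DF=(2141527/2000000 − 9/200·(0.988200))/(1+9/200) = 9821/10000 ≈ 0.982100
step 3 [1.5y] swap r/2=580/29123: DF=(1 − 580/29123·(0.988200+0.982100))/(1+580/29123) = 471/500 ≈ 0.942000
step 4 [2y] zero: DF = P = 1859/2000 ≈ 0.929500
step 5 [2.5y] bond c/2=21/800: DF=(1635379/1600000 − 21/800·(0.988200+0.982100+0.942000+0.929500))/(1+21/800) = 8977/10000 ≈ 0.897700
step 6 [3y] zero: DF = P = 8887/10000 ≈ 0.888700
step 7 [3.5y] swap r/2=581/32560: DF=(1 − 581/32560·(0.988200+0.982100+0.942000+0.929500+0.897700+0.888700))/(1+581/32560) = 4419/5000 ≈ 0.883800
step 8 [4y] swap r/2=117/6143: DF=(1 − 117/6143·(0.988200+0.982100+0.942000+0.929500+0.897700+0.888700+0.883800))/(1+117/6143) = 2149/2500 ≈ 0.859600

1 1/2 4941/5000
2 1 9821/10000
3 3/2 471/500
4 2 1859/2000
5 5/2 8977/10000
6 3 8887/10000
7 7/2 4419/5000
8 4 2149/2500
DF(0.5y) is solved at step 1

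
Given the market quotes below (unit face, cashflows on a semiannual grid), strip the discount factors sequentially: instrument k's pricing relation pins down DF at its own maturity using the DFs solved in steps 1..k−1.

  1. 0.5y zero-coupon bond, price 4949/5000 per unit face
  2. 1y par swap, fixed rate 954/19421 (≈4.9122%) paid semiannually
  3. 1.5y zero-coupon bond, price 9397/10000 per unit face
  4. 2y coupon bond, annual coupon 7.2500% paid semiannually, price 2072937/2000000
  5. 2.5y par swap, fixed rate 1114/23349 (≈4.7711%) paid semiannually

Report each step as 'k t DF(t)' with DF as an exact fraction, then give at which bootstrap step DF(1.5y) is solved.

1 1/2 4949/5000
2 1 9523/10000
3 3/2 9397/10000
4 2 4497/5000
5 5/2 4443/5000
DF(1.5y) is solved at step 3

step 1 [0.5y] zero: DF = P = 4949/5000 ≈ 0.989800
step 2 [1y] swap r/2=477/19421: DF=(1 − 477/19421·(0.989800))/(1+477/19421) = 9523/10000 ≈ 0.952300
step 3 [1.5y] zero: DF = P = 9397/10000 ≈ 0.939700
step 4 [2y] bond c/2=29/800: DF=(2072937/2000000 − 29/800·(0.989800+0.952300+0.939700))/(1+29/800) = 4497/5000 ≈ 0.899400
step 5 [2.5y] swap r/2=557/23349: DF=(1 − 557/23349·(0.989800+0.952300+0.939700+0.899400))/(1+557/23349) = 4443/5000 ≈ 0.888600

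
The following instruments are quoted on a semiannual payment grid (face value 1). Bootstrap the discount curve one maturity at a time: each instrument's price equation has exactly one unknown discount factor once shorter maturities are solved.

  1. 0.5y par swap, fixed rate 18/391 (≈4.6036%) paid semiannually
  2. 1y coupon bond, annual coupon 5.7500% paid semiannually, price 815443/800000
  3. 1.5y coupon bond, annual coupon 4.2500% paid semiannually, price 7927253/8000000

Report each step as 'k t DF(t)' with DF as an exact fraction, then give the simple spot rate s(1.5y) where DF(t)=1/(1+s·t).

1 1/2 391/400
2 1 1927/2000
3 3/2 9299/10000
s(1.5y) = (1/(9299/10000) − 1)/(3/2) = 1402/27897 ≈ 5.0256%

step 1 [0.5y] swap r/2=9/391: DF=(1 − 9/391·(0))/(1+9/391) = 391/400 ≈ 0.977500
step 2 [1y] bond c/2=23/800: DF=(815443/800000 − 23/800·(0.977500))/(1+23/800) = 1927/2000 ≈ 0.963500
step 3 [1.5y] bond c/2=17/800: DF=(7927253/8000000 − 17/800·(0.977500+0.963500))/(1+17/800) = 9299/10000 ≈ 0.929900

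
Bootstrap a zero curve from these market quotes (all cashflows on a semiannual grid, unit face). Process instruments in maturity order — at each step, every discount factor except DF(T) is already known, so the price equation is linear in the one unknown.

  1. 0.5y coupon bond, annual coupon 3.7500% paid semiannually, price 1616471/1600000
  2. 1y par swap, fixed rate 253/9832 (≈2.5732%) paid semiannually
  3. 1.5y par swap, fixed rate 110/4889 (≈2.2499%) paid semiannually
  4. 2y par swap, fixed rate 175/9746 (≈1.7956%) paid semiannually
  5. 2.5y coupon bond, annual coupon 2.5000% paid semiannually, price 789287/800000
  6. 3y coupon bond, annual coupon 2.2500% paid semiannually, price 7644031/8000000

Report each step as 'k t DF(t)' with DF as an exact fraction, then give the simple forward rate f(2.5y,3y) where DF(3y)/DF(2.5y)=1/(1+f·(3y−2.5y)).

step 1 [0.5y] bond c/2=3/160: DF=(1616471/1600000 − 3/160·(0))/(1+3/160) = 9917/10000 ≈ 0.991700
step 2 [1y] swap r/2=253/19664: DF=(1 − 253/19664·(0.991700))/(1+253/19664) = 9747/10000 ≈ 0.974700
step 3 [1.5y] swap r/2=55/4889: DF=(1 − 55/4889·(0.991700+0.974700))/(1+55/4889) = 967/1000 ≈ 0.967000
step 4 [2y] swap r/2=175/19492: DF=(1 − 175/19492·(0.991700+0.974700+0.967000))/(1+175/19492) = 193/200 ≈ 0.965000
step 5 [2.5y] bond c/2=1/80: DF=(789287/800000 − 1/80·(0.991700+0.974700+0.967000+0.965000))/(1+1/80) = 9263/10000 ≈ 0.926300
step 6 [3y] bond c/2=9/800: DF=(7644031/8000000 − 9/800·(0.991700+0.974700+0.967000+0.965000+0.926300))/(1+9/800) = 557/625 ≈ 0.891200

1 1/2 9917/10000
2 1 9747/10000
3 3/2 967/1000
4 2 193/200
5 5/2 9263/10000
6 3 557/625
f(2.5y,3y) = ((9263/10000)/(557/625) − 1)/(1/2) = 351/4456 ≈ 7.8770%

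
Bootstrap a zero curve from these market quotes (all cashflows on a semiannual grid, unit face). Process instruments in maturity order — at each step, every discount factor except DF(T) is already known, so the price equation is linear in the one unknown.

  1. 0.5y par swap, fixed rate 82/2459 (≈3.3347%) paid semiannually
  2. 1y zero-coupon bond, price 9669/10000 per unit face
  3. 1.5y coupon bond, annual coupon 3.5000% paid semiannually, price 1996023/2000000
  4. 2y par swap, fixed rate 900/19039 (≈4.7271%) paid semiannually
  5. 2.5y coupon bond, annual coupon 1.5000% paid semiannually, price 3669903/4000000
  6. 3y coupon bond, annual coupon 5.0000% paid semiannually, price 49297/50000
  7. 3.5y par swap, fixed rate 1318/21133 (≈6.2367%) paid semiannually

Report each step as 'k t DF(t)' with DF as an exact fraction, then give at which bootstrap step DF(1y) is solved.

1 1/2 2459/2500
2 1 9669/10000
3 3/2 9473/10000
4 2 91/100
5 5/2 8823/10000
6 3 339/400
7 7/2 8023/10000
DF(1y) is solved at step 2

step 1 [0.5y] swap r/2=41/2459: DF=(1 − 41/2459·(0))/(1+41/2459) = 2459/2500 ≈ 0.983600
step 2 [1y] zero: DF = P = 9669/10000 ≈ 0.966900
step 3 [1.5y] bond c/2=7/400: DF=(1996023/2000000 − 7/400·(0.983600+0.966900))/(1+7/400) = 9473/10000 ≈ 0.947300
step 4 [2y] swap r/2=450/19039: DF=(1 − 450/19039·(0.983600+0.966900+0.947300))/(1+450/19039) = 91/100 ≈ 0.910000
step 5 [2.5y] bond c/2=3/400: DF=(3669903/4000000 − 3/400·(0.983600+0.966900+0.947300+0.910000))/(1+3/400) = 8823/10000 ≈ 0.882300
step 6 [3y] bond c/2=1/40: DF=(49297/50000 − 1/40·(0.983600+0.966900+0.947300+0.910000+0.882300))/(1+1/40) = 339/400 ≈ 0.847500
step 7 [3.5y] swap r/2=659/21133: DF=(1 − 659/21133·(0.983600+0.966900+0.947300+0.910000+0.882300+0.847500))/(1+659/21133) = 8023/10000 ≈ 0.802300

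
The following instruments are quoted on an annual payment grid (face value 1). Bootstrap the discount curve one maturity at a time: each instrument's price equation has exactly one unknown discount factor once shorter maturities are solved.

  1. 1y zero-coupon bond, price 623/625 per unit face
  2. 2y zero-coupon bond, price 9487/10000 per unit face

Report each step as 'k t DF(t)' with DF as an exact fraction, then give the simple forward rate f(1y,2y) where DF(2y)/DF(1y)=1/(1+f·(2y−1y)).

1 1 623/625
2 2 9487/10000
f(1y,2y) = ((623/625)/(9487/10000) − 1)/(1) = 481/9487 ≈ 5.0701%

step 1 [1y] zero: DF = P = 623/625 ≈ 0.996800
step 2 [2y] zero: DF = P = 9487/10000 ≈ 0.948700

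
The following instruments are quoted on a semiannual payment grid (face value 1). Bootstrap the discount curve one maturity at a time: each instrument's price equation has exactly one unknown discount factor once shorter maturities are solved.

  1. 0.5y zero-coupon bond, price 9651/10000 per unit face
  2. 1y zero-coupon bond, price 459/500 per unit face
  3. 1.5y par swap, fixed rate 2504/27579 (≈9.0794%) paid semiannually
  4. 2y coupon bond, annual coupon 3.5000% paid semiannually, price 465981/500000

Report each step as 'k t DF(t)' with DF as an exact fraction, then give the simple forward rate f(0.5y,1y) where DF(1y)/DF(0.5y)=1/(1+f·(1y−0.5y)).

step 1 [0.5y] zero: DF = P = 9651/10000 ≈ 0.965100
step 2 [1y] zero: DF = P = 459/500 ≈ 0.918000
step 3 [1.5y] swap r/2=1252/27579: DF=(1 − 1252/27579·(0.965100+0.918000))/(1+1252/27579) = 2187/2500 ≈ 0.874800
step 4 [2y] bond c/2=7/400: DF=(465981/500000 − 7/400·(0.965100+0.918000+0.874800))/(1+7/400) = 1737/2000 ≈ 0.868500

1 1/2 9651/10000
2 1 459/500
3 3/2 2187/2500
4 2 1737/2000
f(0.5y,1y) = ((9651/10000)/(459/500) − 1)/(1/2) = 157/1530 ≈ 10.2614%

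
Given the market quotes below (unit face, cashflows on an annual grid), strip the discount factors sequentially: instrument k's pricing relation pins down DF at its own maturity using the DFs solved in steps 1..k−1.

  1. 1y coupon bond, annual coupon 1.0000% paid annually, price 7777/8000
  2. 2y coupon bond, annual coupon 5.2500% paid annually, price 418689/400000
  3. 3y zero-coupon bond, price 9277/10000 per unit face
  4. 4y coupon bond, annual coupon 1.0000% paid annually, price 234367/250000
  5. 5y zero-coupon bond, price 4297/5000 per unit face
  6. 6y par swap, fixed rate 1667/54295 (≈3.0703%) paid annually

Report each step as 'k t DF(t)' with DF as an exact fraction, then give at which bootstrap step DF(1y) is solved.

step 1 [1y] bond c/1=1/100: DF=(7777/8000 − 1/100·(0))/(1+1/100) = 77/80 ≈ 0.962500
step 2 [2y] bond c/1=21/400: DF=(418689/400000 − 21/400·(0.962500))/(1+21/400) = 1893/2000 ≈ 0.946500
step 3 [3y] zero: DF = P = 9277/10000 ≈ 0.927700
step 4 [4y] bond c/1=1/100: DF=(234367/250000 − 1/100·(0.962500+0.946500+0.927700))/(1+1/100) = 9001/10000 ≈ 0.900100
step 5 [5y] zero: DF = P = 4297/5000 ≈ 0.859400
step 6 [6y] swap r/1=1667/54295: DF=(1 − 1667/54295·(0.962500+0.946500+0.927700+0.900100+0.859400))/(1+1667/54295) = 8333/10000 ≈ 0.833300

1 1 77/80
2 2 1893/2000
3 3 9277/10000
4 4 9001/10000
5 5 4297/5000
6 6 8333/10000
DF(1y) is solved at step 1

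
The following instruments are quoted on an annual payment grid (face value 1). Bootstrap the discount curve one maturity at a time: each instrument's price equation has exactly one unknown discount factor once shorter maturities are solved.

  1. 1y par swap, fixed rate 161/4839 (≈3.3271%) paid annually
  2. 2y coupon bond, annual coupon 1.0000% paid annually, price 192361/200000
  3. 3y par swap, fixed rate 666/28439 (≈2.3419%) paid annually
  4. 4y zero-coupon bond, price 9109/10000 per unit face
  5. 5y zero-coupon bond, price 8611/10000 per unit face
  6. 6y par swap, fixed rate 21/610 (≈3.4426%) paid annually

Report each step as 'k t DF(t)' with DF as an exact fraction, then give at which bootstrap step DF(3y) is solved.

1 1 4839/5000
2 2 9427/10000
3 3 4667/5000
4 4 9109/10000
5 5 8611/10000
6 6 8131/10000
DF(3y) is solved at step 3

step 1 [1y] swap r/1=161/4839: DF=(1 − 161/4839·(0))/(1+161/4839) = 4839/5000 ≈ 0.967800
step 2 [2y] bond c/1=1/100: DF=(192361/200000 − 1/100·(0.967800))/(1+1/100) = 9427/10000 ≈ 0.942700
step 3 [3y] swap r/1=666/28439: DF=(1 − 666/28439·(0.967800+0.942700))/(1+666/28439) = 4667/5000 ≈ 0.933400
step 4 [4y] zero: DF = P = 9109/10000 ≈ 0.910900
step 5 [5y] zero: DF = P = 8611/10000 ≈ 0.861100
step 6 [6y] swap r/1=21/610: DF=(1 − 21/610·(0.967800+0.942700+0.933400+0.910900+0.861100))/(1+21/610) = 8131/10000 ≈ 0.813100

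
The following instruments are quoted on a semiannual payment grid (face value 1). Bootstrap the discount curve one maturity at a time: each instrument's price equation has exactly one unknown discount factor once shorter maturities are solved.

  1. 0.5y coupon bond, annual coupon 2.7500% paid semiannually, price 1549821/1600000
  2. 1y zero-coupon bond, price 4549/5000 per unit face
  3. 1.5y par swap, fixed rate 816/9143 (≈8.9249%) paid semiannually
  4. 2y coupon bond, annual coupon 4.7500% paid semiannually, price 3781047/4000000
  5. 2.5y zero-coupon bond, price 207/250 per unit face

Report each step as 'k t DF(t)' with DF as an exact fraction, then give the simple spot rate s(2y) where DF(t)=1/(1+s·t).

step 1 [0.5y] bond c/2=11/800: DF=(1549821/1600000 − 11/800·(0))/(1+11/800) = 1911/2000 ≈ 0.955500
step 2 [1y] zero: DF = P = 4549/5000 ≈ 0.909800
step 3 [1.5y] swap r/2=408/9143: DF=(1 − 408/9143·(0.955500+0.909800))/(1+408/9143) = 1097/1250 ≈ 0.877600
step 4 [2y] bond c/2=19/800: DF=(3781047/4000000 − 19/800·(0.955500+0.909800+0.877600))/(1+19/800) = 8597/10000 ≈ 0.859700
step 5 [2.5y] zero: DF = P = 207/250 ≈ 0.828000

1 1/2 1911/2000
2 1 4549/5000
3 3/2 1097/1250
4 2 8597/10000
5 5/2 207/250
s(2y) = (1/(8597/10000) − 1)/(2) = 1403/17194 ≈ 8.1598%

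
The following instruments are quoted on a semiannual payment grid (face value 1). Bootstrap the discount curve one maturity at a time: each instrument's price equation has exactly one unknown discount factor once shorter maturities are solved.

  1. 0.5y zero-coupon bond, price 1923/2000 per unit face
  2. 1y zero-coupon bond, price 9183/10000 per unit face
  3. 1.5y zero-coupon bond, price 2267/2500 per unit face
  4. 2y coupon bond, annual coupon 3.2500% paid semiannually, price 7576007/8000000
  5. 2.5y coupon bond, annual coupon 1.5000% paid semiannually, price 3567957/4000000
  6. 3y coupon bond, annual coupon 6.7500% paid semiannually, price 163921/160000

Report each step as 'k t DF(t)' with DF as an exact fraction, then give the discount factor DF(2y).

step 1 [0.5y] zero: DF = P = 1923/2000 ≈ 0.961500
step 2 [1y] zero: DF = P = 9183/10000 ≈ 0.918300
step 3 [1.5y] zero: DF = P = 2267/2500 ≈ 0.906800
step 4 [2y] bond c/2=13/800: DF=(7576007/8000000 − 13/800·(0.961500+0.918300+0.906800))/(1+13/800) = 8873/10000 ≈ 0.887300
step 5 [2.5y] bond c/2=3/400: DF=(3567957/4000000 − 3/400·(0.961500+0.918300+0.906800+0.887300))/(1+3/400) = 429/500 ≈ 0.858000
step 6 [3y] bond c/2=27/800: DF=(163921/160000 − 27/800·(0.961500+0.918300+0.906800+0.887300+0.858000))/(1+27/800) = 8431/10000 ≈ 0.843100

1 1/2 1923/2000
2 1 9183/10000
3 3/2 2267/2500
4 2 8873/10000
5 5/2 429/500
6 3 8431/10000
DF(2y) = 8873/10000 ≈ 0.887300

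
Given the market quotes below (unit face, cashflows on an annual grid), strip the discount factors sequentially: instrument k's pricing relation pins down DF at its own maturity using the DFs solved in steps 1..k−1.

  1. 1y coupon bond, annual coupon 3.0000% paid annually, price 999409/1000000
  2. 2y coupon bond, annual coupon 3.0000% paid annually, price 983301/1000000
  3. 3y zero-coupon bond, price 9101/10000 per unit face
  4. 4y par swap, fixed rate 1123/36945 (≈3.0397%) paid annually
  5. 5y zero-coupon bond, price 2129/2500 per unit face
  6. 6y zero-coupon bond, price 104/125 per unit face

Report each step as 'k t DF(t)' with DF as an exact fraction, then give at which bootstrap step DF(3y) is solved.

1 1 9703/10000
2 2 579/625
3 3 9101/10000
4 4 8877/10000
5 5 2129/2500
6 6 104/125
DF(3y) is solved at step 3

step 1 [1y] bond c/1=3/100: DF=(999409/1000000 − 3/100·(0))/(1+3/100) = 9703/10000 ≈ 0.970300
step 2 [2y] bond c/1=3/100: DF=(983301/1000000 − 3/100·(0.970300))/(1+3/100) = 579/625 ≈ 0.926400
step 3 [3y] zero: DF = P = 9101/10000 ≈ 0.910100
step 4 [4y] swap r/1=1123/36945: DF=(1 − 1123/36945·(0.970300+0.926400+0.910100))/(1+1123/36945) = 8877/10000 ≈ 0.887700
step 5 [5y] zero: DF = P = 2129/2500 ≈ 0.851600
step 6 [6y] zero: DF = P = 104/125 ≈ 0.832000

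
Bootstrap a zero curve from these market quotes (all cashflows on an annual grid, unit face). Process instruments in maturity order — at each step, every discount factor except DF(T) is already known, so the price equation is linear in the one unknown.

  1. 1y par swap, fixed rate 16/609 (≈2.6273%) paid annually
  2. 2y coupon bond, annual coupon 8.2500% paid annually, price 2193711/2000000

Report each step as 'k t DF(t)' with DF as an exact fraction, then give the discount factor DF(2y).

1 1 609/625
2 2 939/1000
DF(2y) = 939/1000 ≈ 0.939000

step 1 [1y] swap r/1=16/609: DF=(1 − 16/609·(0))/(1+16/609) = 609/625 ≈ 0.974400
step 2 [2y] bond c/1=33/400: DF=(2193711/2000000 − 33/400·(0.974400))/(1+33/400) = 939/1000 ≈ 0.939000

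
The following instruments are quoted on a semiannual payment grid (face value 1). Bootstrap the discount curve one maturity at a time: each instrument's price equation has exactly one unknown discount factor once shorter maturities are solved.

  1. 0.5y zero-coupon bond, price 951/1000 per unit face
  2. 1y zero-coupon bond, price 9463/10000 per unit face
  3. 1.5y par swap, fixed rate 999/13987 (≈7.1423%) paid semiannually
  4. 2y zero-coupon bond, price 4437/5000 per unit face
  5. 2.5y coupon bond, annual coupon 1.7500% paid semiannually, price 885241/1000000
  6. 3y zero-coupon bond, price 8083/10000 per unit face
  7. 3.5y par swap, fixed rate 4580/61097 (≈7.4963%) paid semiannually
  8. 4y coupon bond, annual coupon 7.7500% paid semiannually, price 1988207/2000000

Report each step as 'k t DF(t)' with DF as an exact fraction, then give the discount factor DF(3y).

1 1/2 951/1000
2 1 9463/10000
3 3/2 9001/10000
4 2 4437/5000
5 5/2 1057/1250
6 3 8083/10000
7 7/2 771/1000
8 4 7291/10000
DF(3y) = 8083/10000 ≈ 0.808300

step 1 [0.5y] zero: DF = P = 951/1000 ≈ 0.951000
step 2 [1y] zero: DF = P = 9463/10000 ≈ 0.946300
step 3 [1.5y] swap r/2=999/27974: DF=(1 − 999/27974·(0.951000+0.946300))/(1+999/27974) = 9001/10000 ≈ 0.900100
step 4 [2y] zero: DF = P = 4437/5000 ≈ 0.887400
step 5 [2.5y] bond c/2=7/800: DF=(885241/1000000 − 7/800·(0.951000+0.946300+0.900100+0.887400))/(1+7/800) = 1057/1250 ≈ 0.845600
step 6 [3y] zero: DF = P = 8083/10000 ≈ 0.808300
step 7 [3.5y] swap r/2=2290/61097: DF=(1 − 2290/61097·(0.951000+0.946300+0.900100+0.887400+0.845600+0.808300))/(1+2290/61097) = 771/1000 ≈ 0.771000
step 8 [4y] bond c/2=31/800: DF=(1988207/2000000 − 31/800·(0.951000+0.946300+0.900100+0.887400+0.845600+0.808300+0.771000))/(1+31/800) = 7291/10000 ≈ 0.729100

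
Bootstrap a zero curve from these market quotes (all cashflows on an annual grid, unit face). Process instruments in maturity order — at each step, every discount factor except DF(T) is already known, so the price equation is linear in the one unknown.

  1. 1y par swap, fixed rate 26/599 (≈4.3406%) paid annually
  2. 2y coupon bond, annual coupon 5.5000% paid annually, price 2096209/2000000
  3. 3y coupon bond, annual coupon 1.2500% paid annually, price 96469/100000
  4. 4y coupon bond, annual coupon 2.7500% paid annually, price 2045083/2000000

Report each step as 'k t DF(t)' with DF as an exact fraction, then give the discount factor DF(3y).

1 1 599/625
2 2 1887/2000
3 3 9293/10000
4 4 4597/5000
DF(3y) = 9293/10000 ≈ 0.929300

step 1 [1y] swap r/1=26/599: DF=(1 − 26/599·(0))/(1+26/599) = 599/625 ≈ 0.958400
step 2 [2y] bond c/1=11/200: DF=(2096209/2000000 − 11/200·(0.958400))/(1+11/200) = 1887/2000 ≈ 0.943500
step 3 [3y] bond c/1=1/80: DF=(96469/100000 − 1/80·(0.958400+0.943500))/(1+1/80) = 9293/10000 ≈ 0.929300
step 4 [4y] bond c/1=11/400: DF=(2045083/2000000 − 11/400·(0.958400+0.943500+0.929300))/(1+11/400) = 4597/5000 ≈ 0.919400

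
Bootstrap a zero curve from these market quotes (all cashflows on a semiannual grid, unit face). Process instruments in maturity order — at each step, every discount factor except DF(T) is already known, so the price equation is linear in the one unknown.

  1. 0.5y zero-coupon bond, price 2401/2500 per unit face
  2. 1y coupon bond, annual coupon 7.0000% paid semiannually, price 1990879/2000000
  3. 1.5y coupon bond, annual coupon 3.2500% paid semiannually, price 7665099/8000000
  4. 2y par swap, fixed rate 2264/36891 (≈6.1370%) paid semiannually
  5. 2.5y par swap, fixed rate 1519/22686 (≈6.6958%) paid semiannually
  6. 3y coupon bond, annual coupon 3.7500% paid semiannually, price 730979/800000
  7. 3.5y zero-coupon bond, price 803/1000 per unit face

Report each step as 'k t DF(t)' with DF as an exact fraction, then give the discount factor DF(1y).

step 1 [0.5y] zero: DF = P = 2401/2500 ≈ 0.960400
step 2 [1y] bond c/2=7/200: DF=(1990879/2000000 − 7/200·(0.960400))/(1+7/200) = 9293/10000 ≈ 0.929300
step 3 [1.5y] bond c/2=13/800: DF=(7665099/8000000 − 13/800·(0.960400+0.929300))/(1+13/800) = 4563/5000 ≈ 0.912600
step 4 [2y] swap r/2=1132/36891: DF=(1 − 1132/36891·(0.960400+0.929300+0.912600))/(1+1132/36891) = 2217/2500 ≈ 0.886800
step 5 [2.5y] swap r/2=1519/45372: DF=(1 − 1519/45372·(0.960400+0.929300+0.912600+0.886800))/(1+1519/45372) = 8481/10000 ≈ 0.848100
step 6 [3y] bond c/2=3/160: DF=(730979/800000 − 3/160·(0.960400+0.929300+0.912600+0.886800+0.848100))/(1+3/160) = 4067/5000 ≈ 0.813400
step 7 [3.5y] zero: DF = P = 803/1000 ≈ 0.803000

1 1/2 2401/2500
2 1 9293/10000
3 3/2 4563/5000
4 2 2217/2500
5 5/2 8481/10000
6 3 4067/5000
7 7/2 803/1000
DF(1y) = 9293/10000 ≈ 0.929300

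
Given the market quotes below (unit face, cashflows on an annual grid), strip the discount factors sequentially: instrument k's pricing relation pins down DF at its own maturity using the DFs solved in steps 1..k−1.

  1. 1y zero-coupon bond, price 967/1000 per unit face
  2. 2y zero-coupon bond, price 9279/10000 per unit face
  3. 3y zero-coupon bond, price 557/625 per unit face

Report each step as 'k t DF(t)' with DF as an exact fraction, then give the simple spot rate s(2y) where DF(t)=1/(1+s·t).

step 1 [1y] zero: DF = P = 967/1000 ≈ 0.967000
step 2 [2y] zero: DF = P = 9279/10000 ≈ 0.927900
step 3 [3y] zero: DF = P = 557/625 ≈ 0.891200

1 1 967/1000
2 2 9279/10000
3 3 557/625
s(2y) = (1/(9279/10000) − 1)/(2) = 721/18558 ≈ 3.8851%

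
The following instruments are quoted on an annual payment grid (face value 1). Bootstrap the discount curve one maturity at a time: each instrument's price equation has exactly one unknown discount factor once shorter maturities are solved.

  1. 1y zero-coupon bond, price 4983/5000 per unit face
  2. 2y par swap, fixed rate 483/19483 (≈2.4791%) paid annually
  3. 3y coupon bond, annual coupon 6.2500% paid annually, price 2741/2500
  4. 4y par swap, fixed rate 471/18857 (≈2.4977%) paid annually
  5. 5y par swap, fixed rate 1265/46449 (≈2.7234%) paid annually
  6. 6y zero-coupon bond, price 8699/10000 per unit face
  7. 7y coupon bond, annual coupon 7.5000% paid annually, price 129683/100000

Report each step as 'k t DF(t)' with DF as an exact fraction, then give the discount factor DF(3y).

1 1 4983/5000
2 2 9517/10000
3 3 9173/10000
4 4 4529/5000
5 5 1747/2000
6 6 8699/10000
7 7 1027/1250
DF(3y) = 9173/10000 ≈ 0.917300

step 1 [1y] zero: DF = P = 4983/5000 ≈ 0.996600
step 2 [2y] swap r/1=483/19483: DF=(1 − 483/19483·(0.996600))/(1+483/19483) = 9517/10000 ≈ 0.951700
step 3 [3y] bond c/1=1/16: DF=(2741/2500 − 1/16·(0.996600+0.951700))/(1+1/16) = 9173/10000 ≈ 0.917300
step 4 [4y] swap r/1=471/18857: DF=(1 − 471/18857·(0.996600+0.951700+0.917300))/(1+471/18857) = 4529/5000 ≈ 0.905800
step 5 [5y] swap r/1=1265/46449: DF=(1 − 1265/46449·(0.996600+0.951700+0.917300+0.905800))/(1+1265/46449) = 1747/2000 ≈ 0.873500
step 6 [6y] zero: DF = P = 8699/10000 ≈ 0.869900
step 7 [7y] bond c/1=3/40: DF=(129683/100000 − 3/40·(0.996600+0.951700+0.917300+0.905800+0.873500+0.869900))/(1+3/40) = 1027/1250 ≈ 0.821600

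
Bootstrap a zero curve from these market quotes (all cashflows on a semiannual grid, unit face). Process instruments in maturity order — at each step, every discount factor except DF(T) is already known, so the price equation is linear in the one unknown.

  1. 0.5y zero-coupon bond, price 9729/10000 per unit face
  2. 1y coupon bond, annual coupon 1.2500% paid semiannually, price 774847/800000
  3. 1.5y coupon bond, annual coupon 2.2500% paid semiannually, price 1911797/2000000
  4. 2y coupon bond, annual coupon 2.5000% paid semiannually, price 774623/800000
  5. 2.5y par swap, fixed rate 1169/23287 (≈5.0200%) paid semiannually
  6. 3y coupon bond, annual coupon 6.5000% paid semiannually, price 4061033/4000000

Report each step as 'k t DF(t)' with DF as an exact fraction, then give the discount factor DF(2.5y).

step 1 [0.5y] zero: DF = P = 9729/10000 ≈ 0.972900
step 2 [1y] bond c/2=1/160: DF=(774847/800000 − 1/160·(0.972900))/(1+1/160) = 1913/2000 ≈ 0.956500
step 3 [1.5y] bond c/2=9/800: DF=(1911797/2000000 − 9/800·(0.972900+0.956500))/(1+9/800) = 4619/5000 ≈ 0.923800
step 4 [2y] bond c/2=1/80: DF=(774623/800000 − 1/80·(0.972900+0.956500+0.923800))/(1+1/80) = 9211/10000 ≈ 0.921100
step 5 [2.5y] swap r/2=1169/46574: DF=(1 − 1169/46574·(0.972900+0.956500+0.923800+0.921100))/(1+1169/46574) = 8831/10000 ≈ 0.883100
step 6 [3y] bond c/2=13/400: DF=(4061033/4000000 − 13/400·(0.972900+0.956500+0.923800+0.921100+0.883100))/(1+13/400) = 8367/10000 ≈ 0.836700

1 1/2 9729/10000
2 1 1913/2000
3 3/2 4619/5000
4 2 9211/10000
5 5/2 8831/10000
6 3 8367/10000
DF(2.5y) = 8831/10000 ≈ 0.883100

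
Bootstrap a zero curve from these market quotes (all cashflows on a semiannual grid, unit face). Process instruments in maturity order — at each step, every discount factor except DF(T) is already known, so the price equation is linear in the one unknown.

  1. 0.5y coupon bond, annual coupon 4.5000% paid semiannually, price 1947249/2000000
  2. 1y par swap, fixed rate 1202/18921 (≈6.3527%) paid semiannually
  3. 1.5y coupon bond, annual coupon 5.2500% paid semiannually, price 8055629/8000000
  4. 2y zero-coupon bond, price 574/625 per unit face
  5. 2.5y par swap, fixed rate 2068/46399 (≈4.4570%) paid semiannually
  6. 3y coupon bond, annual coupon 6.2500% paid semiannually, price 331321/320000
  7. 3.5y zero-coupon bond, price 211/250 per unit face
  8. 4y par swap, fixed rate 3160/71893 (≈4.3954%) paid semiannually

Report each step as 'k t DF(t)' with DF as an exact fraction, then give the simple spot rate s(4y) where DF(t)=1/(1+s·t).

1 1/2 4761/5000
2 1 9399/10000
3 3/2 583/625
4 2 574/625
5 5/2 4483/5000
6 3 4317/5000
7 7/2 211/250
8 4 421/500
s(4y) = (1/(421/500) − 1)/(4) = 79/1684 ≈ 4.6912%

step 1 [0.5y] bond c/2=9/400: DF=(1947249/2000000 − 9/400·(0))/(1+9/400) = 4761/5000 ≈ 0.952200
step 2 [1y] swap r/2=601/18921: DF=(1 − 601/18921·(0.952200))/(1+601/18921) = 9399/10000 ≈ 0.939900
step 3 [1.5y] bond c/2=21/800: DF=(8055629/8000000 − 21/800·(0.952200+0.939900))/(1+21/800) = 583/625 ≈ 0.932800
step 4 [2y] zero: DF = P = 574/625 ≈ 0.918400
step 5 [2.5y] swap r/2=1034/46399: DF=(1 − 1034/46399·(0.952200+0.939900+0.932800+0.918400))/(1+1034/46399) = 4483/5000 ≈ 0.896600
step 6 [3y] bond c/2=1/32: DF=(331321/320000 − 1/32·(0.952200+0.939900+0.932800+0.918400+0.896600))/(1+1/32) = 4317/5000 ≈ 0.863400
step 7 [3.5y] zero: DF = P = 211/250 ≈ 0.844000
step 8 [4y] swap r/2=1580/71893: DF=(1 − 1580/71893·(0.952200+0.939900+0.932800+0.918400+0.896600+0.863400+0.844000))/(1+1580/71893) = 421/500 ≈ 0.842000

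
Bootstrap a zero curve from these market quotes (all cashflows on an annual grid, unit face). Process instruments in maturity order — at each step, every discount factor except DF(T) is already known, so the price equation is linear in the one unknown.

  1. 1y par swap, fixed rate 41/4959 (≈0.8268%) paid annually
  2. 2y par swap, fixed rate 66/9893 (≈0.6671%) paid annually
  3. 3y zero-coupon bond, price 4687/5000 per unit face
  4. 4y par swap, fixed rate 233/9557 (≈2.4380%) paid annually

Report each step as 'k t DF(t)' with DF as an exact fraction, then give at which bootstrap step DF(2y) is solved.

1 1 4959/5000
2 2 2467/2500
3 3 4687/5000
4 4 2267/2500
DF(2y) is solved at step 2

step 1 [1y] swap r/1=41/4959: DF=(1 − 41/4959·(0))/(1+41/4959) = 4959/5000 ≈ 0.991800
step 2 [2y] swap r/1=66/9893: DF=(1 − 66/9893·(0.991800))/(1+66/9893) = 2467/2500 ≈ 0.986800
step 3 [3y] zero: DF = P = 4687/5000 ≈ 0.937400
step 4 [4y] swap r/1=233/9557: DF=(1 − 233/9557·(0.991800+0.986800+0.937400))/(1+233/9557) = 2267/2500 ≈ 0.906800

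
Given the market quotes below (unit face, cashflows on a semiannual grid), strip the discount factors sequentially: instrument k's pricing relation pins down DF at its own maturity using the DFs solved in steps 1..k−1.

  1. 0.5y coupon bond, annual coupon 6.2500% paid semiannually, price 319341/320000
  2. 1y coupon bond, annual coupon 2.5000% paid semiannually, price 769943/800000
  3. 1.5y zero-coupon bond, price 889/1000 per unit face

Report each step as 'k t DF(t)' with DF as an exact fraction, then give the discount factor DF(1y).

step 1 [0.5y] bond c/2=1/32: DF=(319341/320000 − 1/32·(0))/(1+1/32) = 9677/10000 ≈ 0.967700
step 2 [1y] bond c/2=1/80: DF=(769943/800000 − 1/80·(0.967700))/(1+1/80) = 4693/5000 ≈ 0.938600
step 3 [1.5y] zero: DF = P = 889/1000 ≈ 0.889000

1 1/2 9677/10000
2 1 4693/5000
3 3/2 889/1000
DF(1y) = 4693/5000 ≈ 0.938600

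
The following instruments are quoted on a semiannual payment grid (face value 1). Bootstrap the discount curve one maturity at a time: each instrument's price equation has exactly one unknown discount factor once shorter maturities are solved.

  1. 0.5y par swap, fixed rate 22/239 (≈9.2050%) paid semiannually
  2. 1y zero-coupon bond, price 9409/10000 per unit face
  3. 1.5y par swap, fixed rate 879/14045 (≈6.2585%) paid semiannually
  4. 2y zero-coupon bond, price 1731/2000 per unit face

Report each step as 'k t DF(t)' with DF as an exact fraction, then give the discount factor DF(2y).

step 1 [0.5y] swap r/2=11/239: DF=(1 − 11/239·(0))/(1+11/239) = 239/250 ≈ 0.956000
step 2 [1y] zero: DF = P = 9409/10000 ≈ 0.940900
step 3 [1.5y] swap r/2=879/28090: DF=(1 − 879/28090·(0.956000+0.940900))/(1+879/28090) = 9121/10000 ≈ 0.912100
step 4 [2y] zero: DF = P = 1731/2000 ≈ 0.865500

1 1/2 239/250
2 1 9409/10000
3 3/2 9121/10000
4 2 1731/2000
DF(2y) = 1731/2000 ≈ 0.865500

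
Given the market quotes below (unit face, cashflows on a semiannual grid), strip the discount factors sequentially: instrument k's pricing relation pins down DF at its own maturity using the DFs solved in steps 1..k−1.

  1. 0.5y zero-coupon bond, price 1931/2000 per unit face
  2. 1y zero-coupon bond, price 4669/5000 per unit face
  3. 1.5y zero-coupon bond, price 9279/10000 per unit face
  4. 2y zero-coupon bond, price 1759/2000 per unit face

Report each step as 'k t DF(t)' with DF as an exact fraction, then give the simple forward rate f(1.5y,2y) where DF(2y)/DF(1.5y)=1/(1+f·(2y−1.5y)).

step 1 [0.5y] zero: DF = P = 1931/2000 ≈ 0.965500
step 2 [1y] zero: DF = P = 4669/5000 ≈ 0.933800
step 3 [1.5y] zero: DF = P = 9279/10000 ≈ 0.927900
step 4 [2y] zero: DF = P = 1759/2000 ≈ 0.879500

1 1/2 1931/2000
2 1 4669/5000
3 3/2 9279/10000
4 2 1759/2000
f(1.5y,2y) = ((9279/10000)/(1759/2000) − 1)/(1/2) = 968/8795 ≈ 11.0063%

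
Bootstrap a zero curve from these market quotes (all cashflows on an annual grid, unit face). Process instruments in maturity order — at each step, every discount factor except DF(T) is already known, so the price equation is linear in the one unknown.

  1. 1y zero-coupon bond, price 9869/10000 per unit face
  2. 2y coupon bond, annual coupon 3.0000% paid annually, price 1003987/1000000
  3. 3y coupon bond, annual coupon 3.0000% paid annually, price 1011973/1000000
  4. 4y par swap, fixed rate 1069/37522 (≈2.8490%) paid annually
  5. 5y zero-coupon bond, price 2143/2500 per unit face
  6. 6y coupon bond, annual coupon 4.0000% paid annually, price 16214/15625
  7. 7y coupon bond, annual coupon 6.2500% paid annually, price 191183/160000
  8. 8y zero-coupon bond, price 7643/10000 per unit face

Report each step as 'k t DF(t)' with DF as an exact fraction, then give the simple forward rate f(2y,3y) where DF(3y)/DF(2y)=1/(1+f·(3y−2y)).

step 1 [1y] zero: DF = P = 9869/10000 ≈ 0.986900
step 2 [2y] bond c/1=3/100: DF=(1003987/1000000 − 3/100·(0.986900))/(1+3/100) = 473/500 ≈ 0.946000
step 3 [3y] bond c/1=3/100: DF=(1011973/1000000 − 3/100·(0.986900+0.946000))/(1+3/100) = 4631/5000 ≈ 0.926200
step 4 [4y] swap r/1=1069/37522: DF=(1 − 1069/37522·(0.986900+0.946000+0.926200))/(1+1069/37522) = 8931/10000 ≈ 0.893100
step 5 [5y] zero: DF = P = 2143/2500 ≈ 0.857200
step 6 [6y] bond c/1=1/25: DF=(16214/15625 − 1/25·(0.986900+0.946000+0.926200+0.893100+0.857200))/(1+1/25) = 1641/2000 ≈ 0.820500
step 7 [7y] bond c/1=1/16: DF=(191183/160000 − 1/16·(0.986900+0.946000+0.926200+0.893100+0.857200+0.820500))/(1+1/16) = 2013/2500 ≈ 0.805200
step 8 [8y] zero: DF = P = 7643/10000 ≈ 0.764300

1 1 9869/10000
2 2 473/500
3 3 4631/5000
4 4 8931/10000
5 5 2143/2500
6 6 1641/2000
7 7 2013/2500
8 8 7643/10000
f(2y,3y) = ((473/500)/(4631/5000) − 1)/(1) = 9/421 ≈ 2.1378%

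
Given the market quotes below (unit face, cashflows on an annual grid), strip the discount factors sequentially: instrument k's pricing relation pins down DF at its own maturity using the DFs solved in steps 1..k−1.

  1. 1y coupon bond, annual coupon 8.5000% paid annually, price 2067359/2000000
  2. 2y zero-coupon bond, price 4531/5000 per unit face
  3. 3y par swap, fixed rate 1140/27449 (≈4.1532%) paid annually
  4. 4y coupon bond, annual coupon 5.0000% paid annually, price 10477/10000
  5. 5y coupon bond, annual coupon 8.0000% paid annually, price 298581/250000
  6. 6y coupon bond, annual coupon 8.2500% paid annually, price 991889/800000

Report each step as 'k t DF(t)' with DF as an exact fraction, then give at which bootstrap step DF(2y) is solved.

1 1 9527/10000
2 2 4531/5000
3 3 443/500
4 4 8671/10000
5 5 8383/10000
6 6 4031/5000
DF(2y) is solved at step 2

step 1 [1y] bond c/1=17/200: DF=(2067359/2000000 − 17/200·(0))/(1+17/200) = 9527/10000 ≈ 0.952700
step 2 [2y] zero: DF = P = 4531/5000 ≈ 0.906200
step 3 [3y] swap r/1=1140/27449: DF=(1 − 1140/27449·(0.952700+0.906200))/(1+1140/27449) = 443/500 ≈ 0.886000
step 4 [4y] bond c/1=1/20: DF=(10477/10000 − 1/20·(0.952700+0.906200+0.886000))/(1+1/20) = 8671/10000 ≈ 0.867100
step 5 [5y] bond c/1=2/25: DF=(298581/250000 − 2/25·(0.952700+0.906200+0.886000+0.867100))/(1+2/25) = 8383/10000 ≈ 0.838300
step 6 [6y] bond c/1=33/400: DF=(991889/800000 − 33/400·(0.952700+0.906200+0.886000+0.867100+0.838300))/(1+33/400) = 4031/5000 ≈ 0.806200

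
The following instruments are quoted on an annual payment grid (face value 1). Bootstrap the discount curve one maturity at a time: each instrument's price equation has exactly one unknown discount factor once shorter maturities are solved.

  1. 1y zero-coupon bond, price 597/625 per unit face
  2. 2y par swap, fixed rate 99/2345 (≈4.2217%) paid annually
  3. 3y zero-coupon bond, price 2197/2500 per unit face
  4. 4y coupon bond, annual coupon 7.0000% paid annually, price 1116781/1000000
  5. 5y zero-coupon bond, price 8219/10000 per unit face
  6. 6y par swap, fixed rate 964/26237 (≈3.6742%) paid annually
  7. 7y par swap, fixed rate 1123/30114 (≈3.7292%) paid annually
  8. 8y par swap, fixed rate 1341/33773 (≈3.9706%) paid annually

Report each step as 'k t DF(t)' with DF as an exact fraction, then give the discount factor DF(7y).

step 1 [1y] zero: DF = P = 597/625 ≈ 0.955200
step 2 [2y] swap r/1=99/2345: DF=(1 − 99/2345·(0.955200))/(1+99/2345) = 1151/1250 ≈ 0.920800
step 3 [3y] zero: DF = P = 2197/2500 ≈ 0.878800
step 4 [4y] bond c/1=7/100: DF=(1116781/1000000 − 7/100·(0.955200+0.920800+0.878800))/(1+7/100) = 1727/2000 ≈ 0.863500
step 5 [5y] zero: DF = P = 8219/10000 ≈ 0.821900
step 6 [6y] swap r/1=964/26237: DF=(1 − 964/26237·(0.955200+0.920800+0.878800+0.863500+0.821900))/(1+964/26237) = 1009/1250 ≈ 0.807200
step 7 [7y] swap r/1=1123/30114: DF=(1 − 1123/30114·(0.955200+0.920800+0.878800+0.863500+0.821900+0.807200))/(1+1123/30114) = 3877/5000 ≈ 0.775400
step 8 [8y] swap r/1=1341/33773: DF=(1 − 1341/33773·(0.955200+0.920800+0.878800+0.863500+0.821900+0.807200+0.775400))/(1+1341/33773) = 3659/5000 ≈ 0.731800

1 1 597/625
2 2 1151/1250
3 3 2197/2500
4 4 1727/2000
5 5 8219/10000
6 6 1009/1250
7 7 3877/5000
8 8 3659/5000
DF(7y) = 3877/5000 ≈ 0.775400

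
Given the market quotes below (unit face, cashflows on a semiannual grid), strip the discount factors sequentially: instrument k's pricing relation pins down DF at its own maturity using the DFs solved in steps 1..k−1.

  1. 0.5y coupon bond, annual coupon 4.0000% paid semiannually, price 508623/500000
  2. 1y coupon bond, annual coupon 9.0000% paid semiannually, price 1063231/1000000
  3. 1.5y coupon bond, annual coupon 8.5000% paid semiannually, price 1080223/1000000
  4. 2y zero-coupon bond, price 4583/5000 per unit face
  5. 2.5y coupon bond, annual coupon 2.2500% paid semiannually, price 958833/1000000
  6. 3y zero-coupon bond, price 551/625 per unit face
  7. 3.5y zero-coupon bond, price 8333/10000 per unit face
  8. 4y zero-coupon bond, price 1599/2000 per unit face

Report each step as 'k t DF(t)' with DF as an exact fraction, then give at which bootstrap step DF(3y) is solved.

step 1 [0.5y] bond c/2=1/50: DF=(508623/500000 − 1/50·(0))/(1+1/50) = 9973/10000 ≈ 0.997300
step 2 [1y] bond c/2=9/200: DF=(1063231/1000000 − 9/200·(0.997300))/(1+9/200) = 1949/2000 ≈ 0.974500
step 3 [1.5y] bond c/2=17/400: DF=(1080223/1000000 − 17/400·(0.997300+0.974500))/(1+17/400) = 4779/5000 ≈ 0.955800
step 4 [2y] zero: DF = P = 4583/5000 ≈ 0.916600
step 5 [2.5y] bond c/2=9/800: DF=(958833/1000000 − 9/800·(0.997300+0.974500+0.955800+0.916600))/(1+9/800) = 4527/5000 ≈ 0.905400
step 6 [3y] zero: DF = P = 551/625 ≈ 0.881600
step 7 [3.5y] zero: DF = P = 8333/10000 ≈ 0.833300
step 8 [4y] zero: DF = P = 1599/2000 ≈ 0.799500

1 1/2 9973/10000
2 1 1949/2000
3 3/2 4779/5000
4 2 4583/5000
5 5/2 4527/5000
6 3 551/625
7 7/2 8333/10000
8 4 1599/2000
DF(3y) is solved at step 6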